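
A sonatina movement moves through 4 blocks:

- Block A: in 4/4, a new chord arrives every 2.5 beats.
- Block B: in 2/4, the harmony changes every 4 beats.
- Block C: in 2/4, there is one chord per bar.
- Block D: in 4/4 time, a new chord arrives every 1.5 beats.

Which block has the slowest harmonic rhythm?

Block B

A: each chord is 2.5 beats in 4/4, so 1.6 per bar.
B: each chord is 4 beats in 2/4, so 0.5 per bar.
C: each chord is 2 beats in 2/4, so 1 per bar.
D: each chord is 1.5 beats in 4/4, so 8/3 per bar.
Slowest is B at 0.5 chords/bar.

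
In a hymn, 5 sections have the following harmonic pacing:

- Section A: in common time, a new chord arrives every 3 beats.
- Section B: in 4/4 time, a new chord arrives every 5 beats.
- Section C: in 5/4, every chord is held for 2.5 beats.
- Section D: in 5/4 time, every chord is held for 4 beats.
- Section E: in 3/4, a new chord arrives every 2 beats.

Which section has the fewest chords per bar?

Section B

A: 4 beats/bar ÷ 3 beats/chord = 4/3 chords/bar.
B: 4 beats/bar ÷ 5 beats/chord = 0.8 chords/bar.
C: 5 beats/bar ÷ 2.5 beats/chord = 2 chords/bar.
D: 5 beats/bar ÷ 4 beats/chord = 1.25 chords/bar.
E: 3 beats/bar ÷ 2 beats/chord = 1.5 chords/bar.
Slowest is B at 0.8 chords/bar.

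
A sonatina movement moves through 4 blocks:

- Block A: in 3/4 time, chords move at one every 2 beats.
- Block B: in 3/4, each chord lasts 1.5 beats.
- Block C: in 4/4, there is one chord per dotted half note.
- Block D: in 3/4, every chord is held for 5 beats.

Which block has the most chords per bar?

A: each chord is 2 beats in 3/4, so 1.5 per bar.
B: each chord is 1.5 beats in 3/4, so 2 per bar.
C: each chord is 3 beats in 4/4, so 4/3 per bar.
D: each chord is 5 beats in 3/4, so 0.6 per bar.
Fastest is B at 2 chords/bar.

Block B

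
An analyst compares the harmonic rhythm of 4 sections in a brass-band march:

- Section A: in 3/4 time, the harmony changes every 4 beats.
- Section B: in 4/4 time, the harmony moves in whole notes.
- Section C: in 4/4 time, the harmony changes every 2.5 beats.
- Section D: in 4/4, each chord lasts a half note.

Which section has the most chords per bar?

Section D

A: each chord is 4 beats in 3/4, so 0.75 per bar.
B: each chord is 4 beats in 4/4, so 1 per bar.
C: each chord is 2.5 beats in 4/4, so 1.6 per bar.
D: each chord is 2 beats in 4/4, so 2 per bar.
Fastest is D at 2 chords/bar.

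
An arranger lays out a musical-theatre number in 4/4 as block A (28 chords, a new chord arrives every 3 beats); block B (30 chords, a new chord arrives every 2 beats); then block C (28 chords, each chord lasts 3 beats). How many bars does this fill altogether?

57 bars

A: 28 × 3 = 84 beats = 21 bars.
B: 30 × 2 = 60 beats = 15 bars.
C: 28 × 3 = 84 beats = 21 bars.
Total: 21 + 15 + 21 = 57 bars.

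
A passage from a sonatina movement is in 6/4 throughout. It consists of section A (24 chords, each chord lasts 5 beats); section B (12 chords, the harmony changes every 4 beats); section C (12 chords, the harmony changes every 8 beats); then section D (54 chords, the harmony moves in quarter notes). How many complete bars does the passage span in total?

53 bars

A: 24 × 5 = 120 beats = 20 bars.
B: 12 × 4 = 48 beats = 8 bars.
C: 12 × 8 = 96 beats = 16 bars.
D: 54 × 1 = 54 beats = 9 bars.
Total: 20 + 8 + 16 + 9 = 53 bars.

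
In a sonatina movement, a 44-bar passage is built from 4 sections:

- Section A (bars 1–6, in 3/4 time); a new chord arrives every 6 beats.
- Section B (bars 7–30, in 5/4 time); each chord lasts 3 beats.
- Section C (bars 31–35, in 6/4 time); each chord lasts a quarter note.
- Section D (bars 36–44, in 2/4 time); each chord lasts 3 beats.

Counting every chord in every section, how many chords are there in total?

79 chords

A: 6·3 = 18 beats, 18/6 = 3 chords.
B: 24·5 = 120 beats, 120/3 = 40 chords.
C: 5·6 = 30 beats, 30/1 = 30 chords.
D: 9·2 = 18 beats, 18/3 = 6 chords.
Total: 3 + 40 + 30 + 6 = 79.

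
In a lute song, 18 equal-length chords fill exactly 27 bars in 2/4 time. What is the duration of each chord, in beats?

3 beats

27 bars × 2 beats/bar = 54 beats total.
54 beats ÷ 18 chords = 3 beats per chord.
(That is a dotted half note.)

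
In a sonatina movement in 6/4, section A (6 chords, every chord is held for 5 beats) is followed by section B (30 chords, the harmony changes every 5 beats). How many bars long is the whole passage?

30 bars

A: 6 × 5 = 30 beats = 5 bars.
B: 30 × 5 = 150 beats = 25 bars.
Total: 5 + 25 = 30 bars.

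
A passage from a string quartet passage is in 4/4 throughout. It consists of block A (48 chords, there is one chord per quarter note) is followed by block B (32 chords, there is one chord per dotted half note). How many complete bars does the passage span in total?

A: 48 × 1 = 48 beats = 12 bars.
B: 32 × 3 = 96 beats = 24 bars.
Total: 12 + 24 = 36 bars.

36 bars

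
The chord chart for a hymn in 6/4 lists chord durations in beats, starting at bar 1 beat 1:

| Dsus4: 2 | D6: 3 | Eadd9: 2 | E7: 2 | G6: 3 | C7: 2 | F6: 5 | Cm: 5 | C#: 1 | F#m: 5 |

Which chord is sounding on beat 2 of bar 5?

F#m

Beat 2 of bar 5 is beat (5−1)×6 + 2 = 26 overall.
Running totals: Dsus4 ends at 2, D6 ends at 5, Eadd9 ends at 7, E7 ends at 9, G6 ends at 12, C7 ends at 14, F6 ends at 19, Cm ends at 24, C# ends at 25, F#m ends at 30.
Beat 26 falls within F#m.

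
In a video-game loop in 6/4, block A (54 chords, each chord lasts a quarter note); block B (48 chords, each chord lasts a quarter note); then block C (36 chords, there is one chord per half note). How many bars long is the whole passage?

A: 54 × 1 = 54 beats = 9 bars.
B: 48 × 1 = 48 beats = 8 bars.
C: 36 × 2 = 72 beats = 12 bars.
Total: 9 + 8 + 12 = 29 bars.

29 bars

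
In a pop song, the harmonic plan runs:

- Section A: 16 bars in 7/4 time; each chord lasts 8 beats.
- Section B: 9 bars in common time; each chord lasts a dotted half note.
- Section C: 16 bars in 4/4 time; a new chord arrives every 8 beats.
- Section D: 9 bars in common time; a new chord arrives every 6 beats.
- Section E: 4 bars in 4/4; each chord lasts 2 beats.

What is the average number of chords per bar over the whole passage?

8/9 chords per bar

A: 16 × 7 = 112 beats ÷ 8 = 14 chords.
B: 9 × 4 = 36 beats ÷ 3 = 12 chords.
C: 16 × 4 = 64 beats ÷ 8 = 8 chords.
D: 9 × 4 = 36 beats ÷ 6 = 6 chords.
E: 4 × 4 = 16 beats ÷ 2 = 8 chords.
Overall: 48 chords over 54 bars → 48/54 = 8/9 chords per bar.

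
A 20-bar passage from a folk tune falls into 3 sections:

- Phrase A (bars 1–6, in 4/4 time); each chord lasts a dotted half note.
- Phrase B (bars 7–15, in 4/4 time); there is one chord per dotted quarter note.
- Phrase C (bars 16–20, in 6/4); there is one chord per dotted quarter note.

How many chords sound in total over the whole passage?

A: 6 bars × 4 beats = 24 beats; 3 beats/chord → 8 chords.
B: 9 bars × 4 beats = 36 beats; 1.5 beats/chord → 24 chords.
C: 5 bars × 6 beats = 30 beats; 1.5 beats/chord → 20 chords.
Total: 8 + 24 + 20 = 52.

52 chords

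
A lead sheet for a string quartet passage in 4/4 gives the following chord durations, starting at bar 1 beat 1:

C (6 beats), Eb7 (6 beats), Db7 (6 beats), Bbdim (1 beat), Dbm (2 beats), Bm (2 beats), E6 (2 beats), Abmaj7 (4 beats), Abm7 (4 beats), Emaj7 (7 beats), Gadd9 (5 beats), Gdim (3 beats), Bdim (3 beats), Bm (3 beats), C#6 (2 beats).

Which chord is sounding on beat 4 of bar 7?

Abmaj7

Beat 4 of bar 7 is beat (7−1)×4 + 4 = 28 overall.
Running totals: C ends at 6, Eb7 ends at 12, Db7 ends at 18, Bbdim ends at 19, Dbm ends at 21, Bm ends at 23, E6 ends at 25, Abmaj7 ends at 29.
Beat 28 falls within Abmaj7.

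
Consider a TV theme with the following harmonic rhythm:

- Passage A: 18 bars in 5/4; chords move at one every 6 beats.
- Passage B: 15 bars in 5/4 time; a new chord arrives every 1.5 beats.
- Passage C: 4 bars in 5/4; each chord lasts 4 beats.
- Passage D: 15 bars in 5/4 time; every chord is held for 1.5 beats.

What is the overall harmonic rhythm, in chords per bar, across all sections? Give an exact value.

30/13 chords per bar

A: 18 × 5 = 90 beats ÷ 6 = 15 chords.
B: 15 × 5 = 75 beats ÷ 1.5 = 50 chords.
C: 4 × 5 = 20 beats ÷ 4 = 5 chords.
D: 15 × 5 = 75 beats ÷ 1.5 = 50 chords.
Overall: 120 chords over 52 bars → 120/52 = 30/13 chords per bar.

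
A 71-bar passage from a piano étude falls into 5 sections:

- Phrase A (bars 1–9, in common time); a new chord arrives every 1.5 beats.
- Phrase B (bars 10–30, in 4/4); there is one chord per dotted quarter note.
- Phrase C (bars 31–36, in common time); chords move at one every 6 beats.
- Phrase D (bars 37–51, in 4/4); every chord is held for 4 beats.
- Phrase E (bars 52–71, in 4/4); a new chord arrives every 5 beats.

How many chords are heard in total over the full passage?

A: 9 bars × 4 beats = 36 beats; 1.5 beats/chord → 24 chords.
B: 21 bars × 4 beats = 84 beats; 1.5 beats/chord → 56 chords.
C: 6 bars × 4 beats = 24 beats; 6 beats/chord → 4 chords.
D: 15 bars × 4 beats = 60 beats; 4 beats/chord → 15 chords.
E: 20 bars × 4 beats = 80 beats; 5 beats/chord → 16 chords.
Total: 24 + 56 + 4 + 15 + 16 = 115.

115 chords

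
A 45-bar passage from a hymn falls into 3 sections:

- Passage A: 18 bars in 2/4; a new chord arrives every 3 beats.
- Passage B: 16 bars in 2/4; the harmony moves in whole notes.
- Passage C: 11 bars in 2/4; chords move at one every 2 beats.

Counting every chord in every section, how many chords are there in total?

A: 18·2 = 36 beats, 36/3 = 12 chords.
B: 16·2 = 32 beats, 32/4 = 8 chords.
C: 11·2 = 22 beats, 22/2 = 11 chords.
Total: 12 + 8 + 11 = 31.

31 chords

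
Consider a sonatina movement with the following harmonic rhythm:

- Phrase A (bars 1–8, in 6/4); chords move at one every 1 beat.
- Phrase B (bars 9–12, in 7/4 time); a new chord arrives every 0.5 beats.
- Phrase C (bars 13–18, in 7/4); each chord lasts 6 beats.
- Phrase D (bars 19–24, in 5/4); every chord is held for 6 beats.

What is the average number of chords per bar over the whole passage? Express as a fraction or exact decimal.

A: 8 bars of 6 beats is 48 beats; at 1 beat each that's 48 chords.
B: 4 bars of 7 beats is 28 beats; at 0.5 beats each that's 56 chords.
C: 6 bars of 7 beats is 42 beats; at 6 beats each that's 7 chords.
D: 6 bars of 5 beats is 30 beats; at 6 beats each that's 5 chords.
Overall: 116 chords over 24 bars → 116/24 = 29/6 chords per bar.

29/6 chords per bar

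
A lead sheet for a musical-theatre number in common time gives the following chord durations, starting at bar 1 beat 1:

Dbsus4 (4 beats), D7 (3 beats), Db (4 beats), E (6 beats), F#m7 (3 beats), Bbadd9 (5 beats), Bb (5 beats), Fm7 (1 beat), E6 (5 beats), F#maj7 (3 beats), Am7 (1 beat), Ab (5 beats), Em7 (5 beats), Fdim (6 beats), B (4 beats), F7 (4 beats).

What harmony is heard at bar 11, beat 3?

Ab

Beat 3 of bar 11 is beat (11−1)×4 + 3 = 43 overall.
Running totals: Dbsus4 ends at 4, D7 ends at 7, Db ends at 11, E ends at 17, F#m7 ends at 20, Bbadd9 ends at 25, Bb ends at 30, Fm7 ends at 31, E6 ends at 36, F#maj7 ends at 39, Am7 ends at 40, Ab ends at 45.
Beat 43 falls within Ab.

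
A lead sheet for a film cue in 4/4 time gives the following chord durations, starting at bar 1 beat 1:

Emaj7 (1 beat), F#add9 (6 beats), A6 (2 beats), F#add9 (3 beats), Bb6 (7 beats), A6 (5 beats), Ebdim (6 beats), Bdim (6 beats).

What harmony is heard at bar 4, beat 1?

Bb6

Beat 1 of bar 4 is beat (4−1)×4 + 1 = 13 overall.
Running totals: Emaj7 ends at 1, F#add9 ends at 7, A6 ends at 9, F#add9 ends at 12, Bb6 ends at 19.
Beat 13 falls within Bb6.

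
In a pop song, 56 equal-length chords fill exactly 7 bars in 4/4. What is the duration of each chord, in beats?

7 bars × 4 beats/bar = 28 beats total.
28 beats ÷ 56 chords = 0.5 beats per chord.
(That is an eighth note.)

0.5 beats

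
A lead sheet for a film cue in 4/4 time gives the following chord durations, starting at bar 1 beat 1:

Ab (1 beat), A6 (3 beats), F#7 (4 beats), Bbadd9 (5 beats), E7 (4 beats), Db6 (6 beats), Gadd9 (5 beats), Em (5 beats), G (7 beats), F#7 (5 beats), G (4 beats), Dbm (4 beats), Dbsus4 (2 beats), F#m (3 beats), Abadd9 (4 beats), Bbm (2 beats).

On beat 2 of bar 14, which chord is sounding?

Dbsus4

Beat 2 of bar 14 is beat (14−1)×4 + 2 = 54 overall.
Running totals: Ab ends at 1, A6 ends at 4, F#7 ends at 8, Bbadd9 ends at 13, E7 ends at 17, Db6 ends at 23, Gadd9 ends at 28, Em ends at 33, G ends at 40, F#7 ends at 45, G ends at 49, Dbm ends at 53, Dbsus4 ends at 55.
Beat 54 falls within Dbsus4.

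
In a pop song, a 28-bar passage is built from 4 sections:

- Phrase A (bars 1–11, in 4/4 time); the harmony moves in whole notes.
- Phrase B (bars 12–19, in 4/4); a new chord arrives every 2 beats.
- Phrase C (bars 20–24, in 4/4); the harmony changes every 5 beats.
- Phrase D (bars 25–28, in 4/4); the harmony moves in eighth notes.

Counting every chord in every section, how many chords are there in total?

63 chords

A: 11·4 = 44 beats, 44/4 = 11 chords.
B: 8·4 = 32 beats, 32/2 = 16 chords.
C: 5·4 = 20 beats, 20/5 = 4 chords.
D: 4·4 = 16 beats, 16/0.5 = 32 chords.
Total: 11 + 16 + 4 + 32 = 63.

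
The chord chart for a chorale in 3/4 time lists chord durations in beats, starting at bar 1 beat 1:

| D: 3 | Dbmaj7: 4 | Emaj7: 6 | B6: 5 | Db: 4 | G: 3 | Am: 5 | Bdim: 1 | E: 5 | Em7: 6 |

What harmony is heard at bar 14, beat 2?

Em7

Beat 2 of bar 14 is beat (14−1)×3 + 2 = 41 overall.
Running totals: D ends at 3, Dbmaj7 ends at 7, Emaj7 ends at 13, B6 ends at 18, Db ends at 22, G ends at 25, Am ends at 30, Bdim ends at 31, E ends at 36, Em7 ends at 42.
Beat 41 falls within Em7.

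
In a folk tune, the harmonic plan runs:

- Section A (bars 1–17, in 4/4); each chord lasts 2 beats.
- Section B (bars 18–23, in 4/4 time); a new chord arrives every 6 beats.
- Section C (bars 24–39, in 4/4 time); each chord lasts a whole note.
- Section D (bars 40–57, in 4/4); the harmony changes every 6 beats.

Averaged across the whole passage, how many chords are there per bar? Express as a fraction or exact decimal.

A: 17 × 4 = 68 beats ÷ 2 = 34 chords.
B: 6 × 4 = 24 beats ÷ 6 = 4 chords.
C: 16 × 4 = 64 beats ÷ 4 = 16 chords.
D: 18 × 4 = 72 beats ÷ 6 = 12 chords.
Overall: 66 chords over 57 bars → 66/57 = 22/19 chords per bar.

22/19 chords per bar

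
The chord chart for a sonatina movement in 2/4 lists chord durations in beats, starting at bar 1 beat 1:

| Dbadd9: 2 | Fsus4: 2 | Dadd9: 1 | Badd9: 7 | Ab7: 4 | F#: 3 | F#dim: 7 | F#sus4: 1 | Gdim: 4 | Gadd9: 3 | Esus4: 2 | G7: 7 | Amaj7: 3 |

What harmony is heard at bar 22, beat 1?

Beat 1 of bar 22 is beat (22−1)×2 + 1 = 43 overall.
Running totals: Dbadd9 ends at 2, Fsus4 ends at 4, Dadd9 ends at 5, Badd9 ends at 12, Ab7 ends at 16, F# ends at 19, F#dim ends at 26, F#sus4 ends at 27, Gdim ends at 31, Gadd9 ends at 34, Esus4 ends at 36, G7 ends at 43.
Beat 43 falls within G7.

G7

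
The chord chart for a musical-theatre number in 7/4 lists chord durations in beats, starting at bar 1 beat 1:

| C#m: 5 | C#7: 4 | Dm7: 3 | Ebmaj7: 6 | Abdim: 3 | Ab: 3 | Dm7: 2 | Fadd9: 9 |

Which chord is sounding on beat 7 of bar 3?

Beat 7 of bar 3 is beat (3−1)×7 + 7 = 21 overall.
Running totals: C#m ends at 5, C#7 ends at 9, Dm7 ends at 12, Ebmaj7 ends at 18, Abdim ends at 21.
Beat 21 falls within Abdim.

Abdim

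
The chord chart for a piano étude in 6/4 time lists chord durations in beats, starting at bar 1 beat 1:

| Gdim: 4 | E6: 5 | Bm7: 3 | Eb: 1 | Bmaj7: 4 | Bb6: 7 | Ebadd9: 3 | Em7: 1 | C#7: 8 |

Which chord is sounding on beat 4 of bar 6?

Beat 4 of bar 6 is beat (6−1)×6 + 4 = 34 overall.
Running totals: Gdim ends at 4, E6 ends at 9, Bm7 ends at 12, Eb ends at 13, Bmaj7 ends at 17, Bb6 ends at 24, Ebadd9 ends at 27, Em7 ends at 28, C#7 ends at 36.
Beat 34 falls within C#7.

C#7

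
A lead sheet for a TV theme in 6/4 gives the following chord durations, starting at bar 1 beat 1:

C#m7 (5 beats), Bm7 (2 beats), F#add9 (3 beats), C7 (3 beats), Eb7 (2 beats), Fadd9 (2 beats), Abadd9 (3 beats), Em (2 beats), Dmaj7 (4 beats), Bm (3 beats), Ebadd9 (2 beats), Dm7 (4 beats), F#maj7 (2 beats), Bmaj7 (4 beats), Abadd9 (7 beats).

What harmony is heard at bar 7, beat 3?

Bmaj7

Beat 3 of bar 7 is beat (7−1)×6 + 3 = 39 overall.
Running totals: C#m7 ends at 5, Bm7 ends at 7, F#add9 ends at 10, C7 ends at 13, Eb7 ends at 15, Fadd9 ends at 17, Abadd9 ends at 20, Em ends at 22, Dmaj7 ends at 26, Bm ends at 29, Ebadd9 ends at 31, Dm7 ends at 35, F#maj7 ends at 37, Bmaj7 ends at 41.
Beat 39 falls within Bmaj7.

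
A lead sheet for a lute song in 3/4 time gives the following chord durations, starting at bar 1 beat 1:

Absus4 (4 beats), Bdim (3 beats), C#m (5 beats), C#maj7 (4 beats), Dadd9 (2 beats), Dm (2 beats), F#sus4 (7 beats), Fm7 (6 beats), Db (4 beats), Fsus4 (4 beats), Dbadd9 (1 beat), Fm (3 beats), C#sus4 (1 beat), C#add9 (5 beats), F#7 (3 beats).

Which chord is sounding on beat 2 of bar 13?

Fsus4

Beat 2 of bar 13 is beat (13−1)×3 + 2 = 38 overall.
Running totals: Absus4 ends at 4, Bdim ends at 7, C#m ends at 12, C#maj7 ends at 16, Dadd9 ends at 18, Dm ends at 20, F#sus4 ends at 27, Fm7 ends at 33, Db ends at 37, Fsus4 ends at 41.
Beat 38 falls within Fsus4.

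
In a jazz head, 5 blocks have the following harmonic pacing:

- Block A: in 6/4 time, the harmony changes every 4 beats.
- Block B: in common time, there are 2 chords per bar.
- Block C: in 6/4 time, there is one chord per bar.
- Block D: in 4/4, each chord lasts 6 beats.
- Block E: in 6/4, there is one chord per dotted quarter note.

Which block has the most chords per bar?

A: each chord is 4 beats in 6/4, so 1.5 per bar.
B: each chord is 2 beats in 4/4, so 2 per bar.
C: each chord is 6 beats in 6/4, so 1 per bar.
D: each chord is 6 beats in 4/4, so 2/3 per bar.
E: each chord is 1.5 beats in 6/4, so 4 per bar.
Fastest is E at 4 chords/bar.

Block E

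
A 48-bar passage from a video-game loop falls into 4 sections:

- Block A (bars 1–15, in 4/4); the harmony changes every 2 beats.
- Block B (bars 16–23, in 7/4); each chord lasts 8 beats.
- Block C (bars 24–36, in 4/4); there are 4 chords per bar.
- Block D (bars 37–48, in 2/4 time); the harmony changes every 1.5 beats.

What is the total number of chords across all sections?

A: 15 bars × 4 beats = 60 beats; 2 beats/chord → 30 chords.
B: 8 bars × 7 beats = 56 beats; 8 beats/chord → 7 chords.
C: 13 bars × 4 beats = 52 beats; 1 beat/chord → 52 chords.
D: 12 bars × 2 beats = 24 beats; 1.5 beats/chord → 16 chords.
Total: 30 + 7 + 52 + 16 = 105.

105 chords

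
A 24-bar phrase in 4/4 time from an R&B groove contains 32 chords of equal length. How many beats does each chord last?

24 bars × 4 beats/bar = 96 beats total.
96 beats ÷ 32 chords = 3 beats per chord.
(That is a dotted half note.)

3 beats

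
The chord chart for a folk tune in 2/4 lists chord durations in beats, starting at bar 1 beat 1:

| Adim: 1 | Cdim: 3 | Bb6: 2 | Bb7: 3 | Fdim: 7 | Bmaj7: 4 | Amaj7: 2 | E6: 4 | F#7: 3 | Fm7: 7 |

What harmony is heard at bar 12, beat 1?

E6

Beat 1 of bar 12 is beat (12−1)×2 + 1 = 23 overall.
Running totals: Adim ends at 1, Cdim ends at 4, Bb6 ends at 6, Bb7 ends at 9, Fdim ends at 16, Bmaj7 ends at 20, Amaj7 ends at 22, E6 ends at 26.
Beat 23 falls within E6.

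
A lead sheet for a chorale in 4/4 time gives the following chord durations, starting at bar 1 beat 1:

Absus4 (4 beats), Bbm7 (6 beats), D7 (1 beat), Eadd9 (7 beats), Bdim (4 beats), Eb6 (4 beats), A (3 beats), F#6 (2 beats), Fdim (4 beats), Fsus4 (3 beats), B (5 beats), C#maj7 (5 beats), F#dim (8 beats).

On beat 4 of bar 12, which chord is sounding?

Beat 4 of bar 12 is beat (12−1)×4 + 4 = 48 overall.
Running totals: Absus4 ends at 4, Bbm7 ends at 10, D7 ends at 11, Eadd9 ends at 18, Bdim ends at 22, Eb6 ends at 26, A ends at 29, F#6 ends at 31, Fdim ends at 35, Fsus4 ends at 38, B ends at 43, C#maj7 ends at 48.
Beat 48 falls within C#maj7.

C#maj7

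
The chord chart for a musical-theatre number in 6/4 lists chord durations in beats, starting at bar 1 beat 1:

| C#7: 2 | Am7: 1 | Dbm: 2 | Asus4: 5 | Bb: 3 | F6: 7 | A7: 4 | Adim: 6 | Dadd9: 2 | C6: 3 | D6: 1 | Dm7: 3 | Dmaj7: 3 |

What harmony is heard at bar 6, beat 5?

C6

Beat 5 of bar 6 is beat (6−1)×6 + 5 = 35 overall.
Running totals: C#7 ends at 2, Am7 ends at 3, Dbm ends at 5, Asus4 ends at 10, Bb ends at 13, F6 ends at 20, A7 ends at 24, Adim ends at 30, Dadd9 ends at 32, C6 ends at 35.
Beat 35 falls within C6.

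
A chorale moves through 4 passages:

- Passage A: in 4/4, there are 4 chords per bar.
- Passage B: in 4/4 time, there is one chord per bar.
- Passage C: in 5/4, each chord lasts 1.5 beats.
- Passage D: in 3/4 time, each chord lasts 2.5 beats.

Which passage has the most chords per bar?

Passage A

A: 4 beats/bar ÷ 1 beat/chord = 4 chords/bar.
B: 4 beats/bar ÷ 4 beats/chord = 1 chord/bar.
C: 5 beats/bar ÷ 1.5 beats/chord = 10/3 chords/bar.
D: 3 beats/bar ÷ 2.5 beats/chord = 1.2 chords/bar.
Fastest is A at 4 chords/bar.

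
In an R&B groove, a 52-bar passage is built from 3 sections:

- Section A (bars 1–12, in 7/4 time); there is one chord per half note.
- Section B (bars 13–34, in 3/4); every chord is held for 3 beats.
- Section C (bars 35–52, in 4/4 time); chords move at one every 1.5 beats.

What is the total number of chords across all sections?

A has 84 beats and chords last 2 each, so 42 chords.
B has 66 beats and chords last 3 each, so 22 chords.
C has 72 beats and chords last 1.5 each, so 48 chords.
Total: 42 + 22 + 48 = 112.

112 chords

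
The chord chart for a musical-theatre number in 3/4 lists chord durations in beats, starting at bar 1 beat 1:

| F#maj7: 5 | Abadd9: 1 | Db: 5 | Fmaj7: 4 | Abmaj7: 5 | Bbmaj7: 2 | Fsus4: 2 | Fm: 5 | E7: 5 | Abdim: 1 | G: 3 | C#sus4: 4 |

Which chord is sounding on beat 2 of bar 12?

Beat 2 of bar 12 is beat (12−1)×3 + 2 = 35 overall.
Running totals: F#maj7 ends at 5, Abadd9 ends at 6, Db ends at 11, Fmaj7 ends at 15, Abmaj7 ends at 20, Bbmaj7 ends at 22, Fsus4 ends at 24, Fm ends at 29, E7 ends at 34, Abdim ends at 35.
Beat 35 falls within Abdim.

Abdim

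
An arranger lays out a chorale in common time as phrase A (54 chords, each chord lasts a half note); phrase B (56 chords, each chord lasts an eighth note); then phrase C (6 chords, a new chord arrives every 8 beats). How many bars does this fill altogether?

46 bars

A: 54 × 2 = 108 beats = 27 bars.
B: 56 × 0.5 = 28 beats = 7 bars.
C: 6 × 8 = 48 beats = 12 bars.
Total: 27 + 7 + 12 = 46 bars.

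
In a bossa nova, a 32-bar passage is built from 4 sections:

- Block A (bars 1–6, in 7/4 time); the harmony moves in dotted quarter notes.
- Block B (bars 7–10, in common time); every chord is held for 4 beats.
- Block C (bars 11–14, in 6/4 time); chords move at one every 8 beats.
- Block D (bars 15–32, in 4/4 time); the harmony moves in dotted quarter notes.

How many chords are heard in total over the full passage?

83 chords

A has 42 beats and chords last 1.5 each, so 28 chords.
B has 16 beats and chords last 4 each, so 4 chords.
C has 24 beats and chords last 8 each, so 3 chords.
D has 72 beats and chords last 1.5 each, so 48 chords.
Total: 28 + 4 + 3 + 48 = 83.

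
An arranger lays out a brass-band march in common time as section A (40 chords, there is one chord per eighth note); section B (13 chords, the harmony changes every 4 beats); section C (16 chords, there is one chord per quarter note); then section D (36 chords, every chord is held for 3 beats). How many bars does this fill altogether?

49 bars

A: 40 × 0.5 = 20 beats = 5 bars.
B: 13 × 4 = 52 beats = 13 bars.
C: 16 × 1 = 16 beats = 4 bars.
D: 36 × 3 = 108 beats = 27 bars.
Total: 5 + 13 + 4 + 27 = 49 bars.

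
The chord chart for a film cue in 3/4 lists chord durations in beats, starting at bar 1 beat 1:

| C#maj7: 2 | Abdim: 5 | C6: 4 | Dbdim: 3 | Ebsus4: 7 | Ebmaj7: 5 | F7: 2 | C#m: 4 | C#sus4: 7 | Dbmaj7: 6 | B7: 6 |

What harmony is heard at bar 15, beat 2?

Dbmaj7

Beat 2 of bar 15 is beat (15−1)×3 + 2 = 44 overall.
Running totals: C#maj7 ends at 2, Abdim ends at 7, C6 ends at 11, Dbdim ends at 14, Ebsus4 ends at 21, Ebmaj7 ends at 26, F7 ends at 28, C#m ends at 32, C#sus4 ends at 39, Dbmaj7 ends at 45.
Beat 44 falls within Dbmaj7.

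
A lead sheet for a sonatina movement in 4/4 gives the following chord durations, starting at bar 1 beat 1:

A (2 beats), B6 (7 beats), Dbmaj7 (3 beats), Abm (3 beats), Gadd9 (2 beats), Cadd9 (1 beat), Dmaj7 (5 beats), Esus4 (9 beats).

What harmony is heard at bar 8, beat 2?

Beat 2 of bar 8 is beat (8−1)×4 + 2 = 30 overall.
Running totals: A ends at 2, B6 ends at 9, Dbmaj7 ends at 12, Abm ends at 15, Gadd9 ends at 17, Cadd9 ends at 18, Dmaj7 ends at 23, Esus4 ends at 32.
Beat 30 falls within Esus4.

Esus4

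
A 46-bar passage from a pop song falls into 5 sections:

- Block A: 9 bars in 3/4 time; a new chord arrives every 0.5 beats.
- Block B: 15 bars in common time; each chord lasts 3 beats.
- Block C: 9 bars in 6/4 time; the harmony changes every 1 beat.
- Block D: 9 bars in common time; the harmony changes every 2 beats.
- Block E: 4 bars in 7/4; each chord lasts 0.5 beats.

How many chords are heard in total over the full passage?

202 chords

A has 27 beats and chords last 0.5 each, so 54 chords.
B has 60 beats and chords last 3 each, so 20 chords.
C has 54 beats and chords last 1 each, so 54 chords.
D has 36 beats and chords last 2 each, so 18 chords.
E has 28 beats and chords last 0.5 each, so 56 chords.
Total: 54 + 20 + 54 + 18 + 56 = 202.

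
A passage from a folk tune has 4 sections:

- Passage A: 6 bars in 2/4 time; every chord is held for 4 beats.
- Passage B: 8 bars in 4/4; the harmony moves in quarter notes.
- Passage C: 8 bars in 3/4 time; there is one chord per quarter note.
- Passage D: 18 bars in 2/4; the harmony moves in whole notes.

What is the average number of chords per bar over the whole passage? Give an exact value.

1.7 chords per bar

A: 6 bars of 2 beats is 12 beats; at 4 beats each that's 3 chords.
B: 8 bars of 4 beats is 32 beats; at 1 beat each that's 32 chords.
C: 8 bars of 3 beats is 24 beats; at 1 beat each that's 24 chords.
D: 18 bars of 2 beats is 36 beats; at 4 beats each that's 9 chords.
Overall: 68 chords over 40 bars → 68/40 = 1.7 chords per bar.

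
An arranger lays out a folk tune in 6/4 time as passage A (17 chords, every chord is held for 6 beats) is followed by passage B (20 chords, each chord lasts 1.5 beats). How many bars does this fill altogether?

22 bars

A: 17 × 6 = 102 beats = 17 bars.
B: 20 × 1.5 = 30 beats = 5 bars.
Total: 17 + 5 = 22 bars.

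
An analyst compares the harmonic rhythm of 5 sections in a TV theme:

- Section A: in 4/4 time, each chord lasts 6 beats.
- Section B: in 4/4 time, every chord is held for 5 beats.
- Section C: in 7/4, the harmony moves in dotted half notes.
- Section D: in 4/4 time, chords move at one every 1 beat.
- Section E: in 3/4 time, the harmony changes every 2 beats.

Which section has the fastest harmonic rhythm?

A: 4 beats/bar ÷ 6 beats/chord = 2/3 chords/bar.
B: 4 beats/bar ÷ 5 beats/chord = 0.8 chords/bar.
C: 7 beats/bar ÷ 3 beats/chord = 7/3 chords/bar.
D: 4 beats/bar ÷ 1 beat/chord = 4 chords/bar.
E: 3 beats/bar ÷ 2 beats/chord = 1.5 chords/bar.
Fastest is D at 4 chords/bar.

Section D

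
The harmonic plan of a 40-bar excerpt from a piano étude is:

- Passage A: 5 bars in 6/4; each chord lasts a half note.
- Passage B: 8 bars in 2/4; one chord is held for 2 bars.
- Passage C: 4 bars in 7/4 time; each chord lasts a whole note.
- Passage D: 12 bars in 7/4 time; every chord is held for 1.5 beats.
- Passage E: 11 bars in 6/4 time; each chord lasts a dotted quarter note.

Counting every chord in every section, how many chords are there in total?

126 chords

A: 5·6 = 30 beats, 30/2 = 15 chords.
B: 8·2 = 16 beats, 16/4 = 4 chords.
C: 4·7 = 28 beats, 28/4 = 7 chords.
D: 12·7 = 84 beats, 84/1.5 = 56 chords.
E: 11·6 = 66 beats, 66/1.5 = 44 chords.
Total: 15 + 4 + 7 + 56 + 44 = 126.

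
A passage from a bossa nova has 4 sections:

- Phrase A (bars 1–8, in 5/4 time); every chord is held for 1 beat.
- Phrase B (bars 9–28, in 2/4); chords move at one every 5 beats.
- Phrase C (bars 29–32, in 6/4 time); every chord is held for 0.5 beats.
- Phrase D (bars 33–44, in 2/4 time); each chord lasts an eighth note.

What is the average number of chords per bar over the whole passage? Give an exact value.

A: 8 × 5 = 40 beats ÷ 1 = 40 chords.
B: 20 × 2 = 40 beats ÷ 5 = 8 chords.
C: 4 × 6 = 24 beats ÷ 0.5 = 48 chords.
D: 12 × 2 = 24 beats ÷ 0.5 = 48 chords.
Overall: 144 chords over 44 bars → 144/44 = 36/11 chords per bar.

36/11 chords per bar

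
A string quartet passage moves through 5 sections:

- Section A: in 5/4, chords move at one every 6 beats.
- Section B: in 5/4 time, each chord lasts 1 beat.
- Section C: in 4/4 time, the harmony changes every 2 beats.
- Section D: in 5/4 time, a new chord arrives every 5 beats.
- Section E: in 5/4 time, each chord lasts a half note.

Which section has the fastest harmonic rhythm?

Section B

A: 5 beats/bar ÷ 6 beats/chord = 5/6 chords/bar.
B: 5 beats/bar ÷ 1 beat/chord = 5 chords/bar.
C: 4 beats/bar ÷ 2 beats/chord = 2 chords/bar.
D: 5 beats/bar ÷ 5 beats/chord = 1 chord/bar.
E: 5 beats/bar ÷ 2 beats/chord = 2.5 chords/bar.
Fastest is B at 5 chords/bar.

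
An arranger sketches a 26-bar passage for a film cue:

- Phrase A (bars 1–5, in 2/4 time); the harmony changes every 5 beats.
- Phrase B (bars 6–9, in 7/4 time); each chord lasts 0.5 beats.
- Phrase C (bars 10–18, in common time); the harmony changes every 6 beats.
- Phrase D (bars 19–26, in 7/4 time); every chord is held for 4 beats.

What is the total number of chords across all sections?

A has 10 beats and chords last 5 each, so 2 chords.
B has 28 beats and chords last 0.5 each, so 56 chords.
C has 36 beats and chords last 6 each, so 6 chords.
D has 56 beats and chords last 4 each, so 14 chords.
Total: 2 + 56 + 6 + 14 = 78.

78 chords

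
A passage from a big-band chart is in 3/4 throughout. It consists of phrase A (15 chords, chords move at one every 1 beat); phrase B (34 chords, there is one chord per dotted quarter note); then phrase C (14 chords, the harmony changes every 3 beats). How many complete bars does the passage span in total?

A: 15 × 1 = 15 beats = 5 bars.
B: 34 × 1.5 = 51 beats = 17 bars.
C: 14 × 3 = 42 beats = 14 bars.
Total: 5 + 17 + 14 = 36 bars.

36 bars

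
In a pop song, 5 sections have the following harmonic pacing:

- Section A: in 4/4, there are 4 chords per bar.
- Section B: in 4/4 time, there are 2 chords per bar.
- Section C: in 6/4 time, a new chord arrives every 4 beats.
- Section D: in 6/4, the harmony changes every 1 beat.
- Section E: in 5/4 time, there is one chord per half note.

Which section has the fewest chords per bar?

A: 4 beats/bar ÷ 1 beat/chord = 4 chords/bar.
B: 4 beats/bar ÷ 2 beats/chord = 2 chords/bar.
C: 6 beats/bar ÷ 4 beats/chord = 1.5 chords/bar.
D: 6 beats/bar ÷ 1 beat/chord = 6 chords/bar.
E: 5 beats/bar ÷ 2 beats/chord = 2.5 chords/bar.
Slowest is C at 1.5 chords/bar.

Section C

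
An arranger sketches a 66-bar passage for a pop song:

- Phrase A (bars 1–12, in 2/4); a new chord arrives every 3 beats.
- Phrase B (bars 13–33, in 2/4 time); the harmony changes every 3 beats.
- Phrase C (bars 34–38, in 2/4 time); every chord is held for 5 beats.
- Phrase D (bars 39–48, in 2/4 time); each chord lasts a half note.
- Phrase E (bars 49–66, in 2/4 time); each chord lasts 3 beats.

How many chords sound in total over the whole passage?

A has 24 beats and chords last 3 each, so 8 chords.
B has 42 beats and chords last 3 each, so 14 chords.
C has 10 beats and chords last 5 each, so 2 chords.
D has 20 beats and chords last 2 each, so 10 chords.
E has 36 beats and chords last 3 each, so 12 chords.
Total: 8 + 14 + 2 + 10 + 12 = 46.

46 chords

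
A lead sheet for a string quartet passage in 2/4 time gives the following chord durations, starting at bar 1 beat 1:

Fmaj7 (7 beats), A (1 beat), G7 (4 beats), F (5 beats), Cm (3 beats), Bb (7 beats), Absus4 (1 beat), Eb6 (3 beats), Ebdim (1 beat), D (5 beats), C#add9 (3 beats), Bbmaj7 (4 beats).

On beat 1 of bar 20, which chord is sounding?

Beat 1 of bar 20 is beat (20−1)×2 + 1 = 39 overall.
Running totals: Fmaj7 ends at 7, A ends at 8, G7 ends at 12, F ends at 17, Cm ends at 20, Bb ends at 27, Absus4 ends at 28, Eb6 ends at 31, Ebdim ends at 32, D ends at 37, C#add9 ends at 40.
Beat 39 falls within C#add9.

C#add9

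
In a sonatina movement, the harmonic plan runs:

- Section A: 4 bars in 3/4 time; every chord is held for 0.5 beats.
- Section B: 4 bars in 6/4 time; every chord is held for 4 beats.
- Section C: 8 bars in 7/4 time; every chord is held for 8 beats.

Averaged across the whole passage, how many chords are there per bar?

37/16 chords per bar

A: 4 bars of 3 beats is 12 beats; at 0.5 beats each that's 24 chords.
B: 4 bars of 6 beats is 24 beats; at 4 beats each that's 6 chords.
C: 8 bars of 7 beats is 56 beats; at 8 beats each that's 7 chords.
Overall: 37 chords over 16 bars → 37/16 = 37/16 chords per bar.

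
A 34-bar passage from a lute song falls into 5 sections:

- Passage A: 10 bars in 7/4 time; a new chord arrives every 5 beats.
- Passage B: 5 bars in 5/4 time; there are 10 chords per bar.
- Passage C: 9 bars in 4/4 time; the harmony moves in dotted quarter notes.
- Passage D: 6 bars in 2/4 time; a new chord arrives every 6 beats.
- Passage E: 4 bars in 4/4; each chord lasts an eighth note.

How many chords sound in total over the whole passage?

A has 70 beats and chords last 5 each, so 14 chords.
B has 25 beats and chords last 0.5 each, so 50 chords.
C has 36 beats and chords last 1.5 each, so 24 chords.
D has 12 beats and chords last 6 each, so 2 chords.
E has 16 beats and chords last 0.5 each, so 32 chords.
Total: 14 + 50 + 24 + 2 + 32 = 122.

122 chords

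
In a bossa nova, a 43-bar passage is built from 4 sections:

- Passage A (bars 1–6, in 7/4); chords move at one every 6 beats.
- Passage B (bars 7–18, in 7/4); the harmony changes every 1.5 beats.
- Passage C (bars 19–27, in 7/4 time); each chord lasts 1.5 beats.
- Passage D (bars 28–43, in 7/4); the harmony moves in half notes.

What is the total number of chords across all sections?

A: 6 bars × 7 beats = 42 beats; 6 beats/chord → 7 chords.
B: 12 bars × 7 beats = 84 beats; 1.5 beats/chord → 56 chords.
C: 9 bars × 7 beats = 63 beats; 1.5 beats/chord → 42 chords.
D: 16 bars × 7 beats = 112 beats; 2 beats/chord → 56 chords.
Total: 7 + 56 + 42 + 56 = 161.

161 chords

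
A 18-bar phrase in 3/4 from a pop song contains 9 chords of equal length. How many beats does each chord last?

6 beats

18 bars × 3 beats/bar = 54 beats total.
54 beats ÷ 9 chords = 6 beats per chord.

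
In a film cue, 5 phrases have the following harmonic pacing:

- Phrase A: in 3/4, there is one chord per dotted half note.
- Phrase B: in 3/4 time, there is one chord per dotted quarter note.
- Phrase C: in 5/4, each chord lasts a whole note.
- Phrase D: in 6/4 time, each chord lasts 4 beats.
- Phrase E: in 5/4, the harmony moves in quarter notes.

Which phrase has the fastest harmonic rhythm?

A: each chord is 3 beats in 3/4, so 1 per bar.
B: each chord is 1.5 beats in 3/4, so 2 per bar.
C: each chord is 4 beats in 5/4, so 1.25 per bar.
D: each chord is 4 beats in 6/4, so 1.5 per bar.
E: each chord is 1 beat in 5/4, so 5 per bar.
Fastest is E at 5 chords/bar.

Phrase E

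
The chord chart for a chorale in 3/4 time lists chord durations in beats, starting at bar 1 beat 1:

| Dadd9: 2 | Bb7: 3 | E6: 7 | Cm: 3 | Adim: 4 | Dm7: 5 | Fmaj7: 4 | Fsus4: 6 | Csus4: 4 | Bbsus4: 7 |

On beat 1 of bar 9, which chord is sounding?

Beat 1 of bar 9 is beat (9−1)×3 + 1 = 25 overall.
Running totals: Dadd9 ends at 2, Bb7 ends at 5, E6 ends at 12, Cm ends at 15, Adim ends at 19, Dm7 ends at 24, Fmaj7 ends at 28.
Beat 25 falls within Fmaj7.

Fmaj7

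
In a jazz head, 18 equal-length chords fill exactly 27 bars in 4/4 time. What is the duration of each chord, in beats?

6 beats

27 bars × 4 beats/bar = 108 beats total.
108 beats ÷ 18 chords = 6 beats per chord.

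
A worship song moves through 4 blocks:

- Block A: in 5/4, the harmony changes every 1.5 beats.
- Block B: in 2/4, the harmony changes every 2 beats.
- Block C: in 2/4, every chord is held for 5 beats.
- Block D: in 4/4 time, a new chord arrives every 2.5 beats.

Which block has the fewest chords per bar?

A: each chord is 1.5 beats in 5/4, so 10/3 per bar.
B: each chord is 2 beats in 2/4, so 1 per bar.
C: each chord is 5 beats in 2/4, so 0.4 per bar.
D: each chord is 2.5 beats in 4/4, so 1.6 per bar.
Slowest is C at 0.4 chords/bar.

Block C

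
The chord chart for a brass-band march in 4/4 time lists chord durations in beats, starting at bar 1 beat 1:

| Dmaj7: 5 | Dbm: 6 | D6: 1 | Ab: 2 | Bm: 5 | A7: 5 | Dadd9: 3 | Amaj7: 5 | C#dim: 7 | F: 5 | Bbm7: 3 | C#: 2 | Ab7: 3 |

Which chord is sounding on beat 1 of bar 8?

Amaj7

Beat 1 of bar 8 is beat (8−1)×4 + 1 = 29 overall.
Running totals: Dmaj7 ends at 5, Dbm ends at 11, D6 ends at 12, Ab ends at 14, Bm ends at 19, A7 ends at 24, Dadd9 ends at 27, Amaj7 ends at 32.
Beat 29 falls within Amaj7.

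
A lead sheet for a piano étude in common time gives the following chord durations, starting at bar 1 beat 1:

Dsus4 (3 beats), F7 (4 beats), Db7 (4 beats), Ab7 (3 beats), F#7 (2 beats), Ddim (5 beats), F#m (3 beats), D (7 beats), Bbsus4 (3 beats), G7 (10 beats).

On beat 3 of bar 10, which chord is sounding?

G7

Beat 3 of bar 10 is beat (10−1)×4 + 3 = 39 overall.
Running totals: Dsus4 ends at 3, F7 ends at 7, Db7 ends at 11, Ab7 ends at 14, F#7 ends at 16, Ddim ends at 21, F#m ends at 24, D ends at 31, Bbsus4 ends at 34, G7 ends at 44.
Beat 39 falls within G7.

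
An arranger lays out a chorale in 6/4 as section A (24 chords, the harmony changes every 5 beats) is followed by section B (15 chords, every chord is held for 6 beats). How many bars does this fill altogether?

A: 24 × 5 = 120 beats = 20 bars.
B: 15 × 6 = 90 beats = 15 bars.
Total: 20 + 15 = 35 bars.

35 bars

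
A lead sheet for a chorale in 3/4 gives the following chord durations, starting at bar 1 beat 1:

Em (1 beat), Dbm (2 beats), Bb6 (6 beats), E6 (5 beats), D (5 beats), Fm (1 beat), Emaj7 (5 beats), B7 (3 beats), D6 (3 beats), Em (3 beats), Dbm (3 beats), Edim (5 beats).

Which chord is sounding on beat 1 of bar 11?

D6

Beat 1 of bar 11 is beat (11−1)×3 + 1 = 31 overall.
Running totals: Em ends at 1, Dbm ends at 3, Bb6 ends at 9, E6 ends at 14, D ends at 19, Fm ends at 20, Emaj7 ends at 25, B7 ends at 28, D6 ends at 31.
Beat 31 falls within D6.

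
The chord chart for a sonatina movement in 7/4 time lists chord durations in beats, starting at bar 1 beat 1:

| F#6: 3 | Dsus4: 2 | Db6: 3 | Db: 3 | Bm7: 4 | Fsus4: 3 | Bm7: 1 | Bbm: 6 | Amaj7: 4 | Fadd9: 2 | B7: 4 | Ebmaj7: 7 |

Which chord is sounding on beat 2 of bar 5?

Fadd9

Beat 2 of bar 5 is beat (5−1)×7 + 2 = 30 overall.
Running totals: F#6 ends at 3, Dsus4 ends at 5, Db6 ends at 8, Db ends at 11, Bm7 ends at 15, Fsus4 ends at 18, Bm7 ends at 19, Bbm ends at 25, Amaj7 ends at 29, Fadd9 ends at 31.
Beat 30 falls within Fadd9.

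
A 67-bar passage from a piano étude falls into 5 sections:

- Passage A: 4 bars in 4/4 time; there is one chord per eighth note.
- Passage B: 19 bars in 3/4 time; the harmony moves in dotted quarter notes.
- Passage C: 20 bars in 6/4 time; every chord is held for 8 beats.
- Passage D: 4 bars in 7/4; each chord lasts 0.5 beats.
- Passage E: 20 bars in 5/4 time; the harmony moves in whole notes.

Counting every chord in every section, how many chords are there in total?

166 chords

A: 4·4 = 16 beats, 16/0.5 = 32 chords.
B: 19·3 = 57 beats, 57/1.5 = 38 chords.
C: 20·6 = 120 beats, 120/8 = 15 chords.
D: 4·7 = 28 beats, 28/0.5 = 56 chords.
E: 20·5 = 100 beats, 100/4 = 25 chords.
Total: 32 + 38 + 15 + 56 + 25 = 166.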